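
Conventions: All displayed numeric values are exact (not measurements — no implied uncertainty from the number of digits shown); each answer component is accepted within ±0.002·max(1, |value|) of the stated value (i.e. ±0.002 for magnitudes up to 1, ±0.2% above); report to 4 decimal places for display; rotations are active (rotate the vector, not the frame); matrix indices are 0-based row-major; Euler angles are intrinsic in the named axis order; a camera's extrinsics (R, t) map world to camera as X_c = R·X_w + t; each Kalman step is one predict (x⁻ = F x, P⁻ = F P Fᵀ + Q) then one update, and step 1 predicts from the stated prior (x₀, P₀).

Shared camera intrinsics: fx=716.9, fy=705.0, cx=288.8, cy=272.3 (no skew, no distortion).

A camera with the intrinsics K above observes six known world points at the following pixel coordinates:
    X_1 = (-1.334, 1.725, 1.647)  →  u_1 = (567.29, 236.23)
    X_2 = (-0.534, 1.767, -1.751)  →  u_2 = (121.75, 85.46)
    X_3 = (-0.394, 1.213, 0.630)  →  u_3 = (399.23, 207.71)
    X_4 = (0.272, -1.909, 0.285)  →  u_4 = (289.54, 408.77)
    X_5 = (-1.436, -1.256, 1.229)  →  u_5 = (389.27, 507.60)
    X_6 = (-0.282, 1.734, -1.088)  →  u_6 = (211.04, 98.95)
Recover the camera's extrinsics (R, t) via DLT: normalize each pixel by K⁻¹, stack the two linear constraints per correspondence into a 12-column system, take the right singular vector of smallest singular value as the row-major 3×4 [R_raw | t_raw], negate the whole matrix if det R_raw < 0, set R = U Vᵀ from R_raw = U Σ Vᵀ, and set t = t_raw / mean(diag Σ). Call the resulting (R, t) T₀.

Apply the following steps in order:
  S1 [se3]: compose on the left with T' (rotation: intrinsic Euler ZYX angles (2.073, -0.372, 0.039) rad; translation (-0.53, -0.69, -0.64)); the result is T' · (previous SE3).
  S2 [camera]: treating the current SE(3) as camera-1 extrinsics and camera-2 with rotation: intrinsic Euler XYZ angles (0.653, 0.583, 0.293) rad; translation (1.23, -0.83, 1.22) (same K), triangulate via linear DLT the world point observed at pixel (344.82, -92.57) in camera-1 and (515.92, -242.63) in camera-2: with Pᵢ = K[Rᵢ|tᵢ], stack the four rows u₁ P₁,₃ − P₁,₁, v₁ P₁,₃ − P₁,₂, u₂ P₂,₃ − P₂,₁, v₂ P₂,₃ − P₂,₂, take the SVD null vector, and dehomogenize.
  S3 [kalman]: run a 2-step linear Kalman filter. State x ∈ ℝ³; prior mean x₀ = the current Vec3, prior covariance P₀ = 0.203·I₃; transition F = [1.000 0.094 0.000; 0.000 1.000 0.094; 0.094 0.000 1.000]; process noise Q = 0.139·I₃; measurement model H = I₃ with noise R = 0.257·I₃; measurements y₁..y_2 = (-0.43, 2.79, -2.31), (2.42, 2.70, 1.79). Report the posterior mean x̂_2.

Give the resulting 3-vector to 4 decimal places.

source (pnp_recover): camera pose = R=[0.0919 0.2064 0.9741; -0.5219 -0.8232 0.2237; 0.8480 -0.5290 0.0320], t=(0.1000, 0.0999, 6.9806)
after S1 (compose_se3): R=[0.5896 0.5122 -0.6245; 0.0785 0.7332 0.6755; 0.8039 -0.4473 0.3920], t=(0.7973, -2.7489, 5.8982)
after S2 (triangulate): (-0.8514, 0.2167, 0.0100)
after S3 (kf_track): (1.1312, 2.2404, 0.3571)

result = (1.1312, 2.2404, 0.3571)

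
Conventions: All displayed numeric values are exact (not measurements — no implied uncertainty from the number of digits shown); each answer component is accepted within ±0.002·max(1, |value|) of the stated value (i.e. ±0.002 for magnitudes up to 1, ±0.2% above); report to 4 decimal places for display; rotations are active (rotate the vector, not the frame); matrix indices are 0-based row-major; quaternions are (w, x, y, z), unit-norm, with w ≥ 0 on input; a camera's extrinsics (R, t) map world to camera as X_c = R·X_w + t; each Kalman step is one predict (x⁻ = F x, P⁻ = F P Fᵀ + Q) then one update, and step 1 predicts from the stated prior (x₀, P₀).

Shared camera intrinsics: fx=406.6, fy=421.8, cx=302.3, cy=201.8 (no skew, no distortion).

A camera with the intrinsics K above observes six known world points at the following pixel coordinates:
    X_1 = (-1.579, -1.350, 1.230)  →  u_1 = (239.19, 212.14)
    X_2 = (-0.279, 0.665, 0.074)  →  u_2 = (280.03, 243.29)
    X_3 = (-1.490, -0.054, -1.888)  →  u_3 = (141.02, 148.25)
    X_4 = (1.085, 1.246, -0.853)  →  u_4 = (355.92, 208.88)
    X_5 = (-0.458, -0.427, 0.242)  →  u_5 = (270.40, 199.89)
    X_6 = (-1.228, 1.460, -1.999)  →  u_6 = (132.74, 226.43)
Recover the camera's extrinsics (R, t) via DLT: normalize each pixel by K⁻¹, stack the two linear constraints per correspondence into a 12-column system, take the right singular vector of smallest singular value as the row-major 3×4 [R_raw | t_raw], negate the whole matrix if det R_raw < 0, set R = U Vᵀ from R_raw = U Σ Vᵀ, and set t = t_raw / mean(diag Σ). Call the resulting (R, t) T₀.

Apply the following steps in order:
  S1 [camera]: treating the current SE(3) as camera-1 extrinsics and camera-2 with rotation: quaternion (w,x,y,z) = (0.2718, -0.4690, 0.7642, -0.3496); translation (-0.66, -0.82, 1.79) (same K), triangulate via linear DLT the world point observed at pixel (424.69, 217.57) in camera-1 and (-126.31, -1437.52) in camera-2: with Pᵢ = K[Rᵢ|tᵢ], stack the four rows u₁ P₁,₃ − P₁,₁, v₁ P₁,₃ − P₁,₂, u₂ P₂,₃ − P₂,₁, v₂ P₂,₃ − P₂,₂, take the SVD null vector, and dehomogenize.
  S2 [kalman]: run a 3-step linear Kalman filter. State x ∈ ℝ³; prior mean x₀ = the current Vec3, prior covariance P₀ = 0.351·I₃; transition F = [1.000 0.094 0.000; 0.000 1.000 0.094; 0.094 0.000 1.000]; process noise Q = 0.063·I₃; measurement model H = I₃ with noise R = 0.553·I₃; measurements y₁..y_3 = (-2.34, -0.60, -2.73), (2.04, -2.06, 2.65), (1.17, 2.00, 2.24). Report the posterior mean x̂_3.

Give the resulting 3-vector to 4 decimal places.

source (pnp_recover): camera pose = R=[0.9317 0.1015 0.3488; -0.3046 0.7417 0.5976; -0.1981 -0.6630 0.7219], t=(-0.1799, -0.0000, 6.6602)
after S1 (triangulate): (1.9775, 0.2536, 1.1256)
after S2 (kf_track): (0.9632, 0.2104, 1.2626)

result = (0.9632, 0.2104, 1.2626)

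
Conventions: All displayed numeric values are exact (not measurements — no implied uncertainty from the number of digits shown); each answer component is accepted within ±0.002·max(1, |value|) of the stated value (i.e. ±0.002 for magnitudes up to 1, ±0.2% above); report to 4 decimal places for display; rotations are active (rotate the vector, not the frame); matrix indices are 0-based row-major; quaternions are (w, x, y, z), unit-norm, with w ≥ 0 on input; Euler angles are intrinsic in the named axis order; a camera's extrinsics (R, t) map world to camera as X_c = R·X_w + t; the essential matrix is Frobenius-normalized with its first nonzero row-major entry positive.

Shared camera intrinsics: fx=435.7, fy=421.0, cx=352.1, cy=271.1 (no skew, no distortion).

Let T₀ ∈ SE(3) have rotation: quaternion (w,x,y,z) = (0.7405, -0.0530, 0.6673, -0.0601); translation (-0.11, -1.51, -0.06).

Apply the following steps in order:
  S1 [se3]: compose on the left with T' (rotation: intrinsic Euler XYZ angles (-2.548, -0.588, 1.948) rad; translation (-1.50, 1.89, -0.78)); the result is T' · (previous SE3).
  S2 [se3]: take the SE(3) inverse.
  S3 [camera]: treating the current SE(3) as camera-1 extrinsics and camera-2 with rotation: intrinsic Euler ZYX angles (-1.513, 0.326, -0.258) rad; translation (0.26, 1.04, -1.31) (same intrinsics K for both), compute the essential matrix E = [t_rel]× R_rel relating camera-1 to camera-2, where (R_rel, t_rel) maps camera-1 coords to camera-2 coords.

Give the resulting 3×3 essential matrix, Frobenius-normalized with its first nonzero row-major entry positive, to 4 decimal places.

matrix = [0.3103 -0.5443 -0.1680; -0.0702 0.3039 -0.5304; 0.1149 -0.0865 -0.4242]

after S1 (compose_se3): R=[0.6369 -0.6812 -0.3611; -0.5501 -0.0734 -0.8319; 0.5402 0.7284 -0.4215], t=(-0.2649, 1.9340, -1.6566)
after S2 (invert_se3): R=[0.6369 -0.5501 0.5402; -0.6812 -0.0734 0.7284; -0.3611 -0.8319 -0.4215], t=(2.1275, 1.1682, 0.8149)
after S3 (essential): [0.3103 -0.5443 -0.1680; -0.0702 0.3039 -0.5304; 0.1149 -0.0865 -0.4242]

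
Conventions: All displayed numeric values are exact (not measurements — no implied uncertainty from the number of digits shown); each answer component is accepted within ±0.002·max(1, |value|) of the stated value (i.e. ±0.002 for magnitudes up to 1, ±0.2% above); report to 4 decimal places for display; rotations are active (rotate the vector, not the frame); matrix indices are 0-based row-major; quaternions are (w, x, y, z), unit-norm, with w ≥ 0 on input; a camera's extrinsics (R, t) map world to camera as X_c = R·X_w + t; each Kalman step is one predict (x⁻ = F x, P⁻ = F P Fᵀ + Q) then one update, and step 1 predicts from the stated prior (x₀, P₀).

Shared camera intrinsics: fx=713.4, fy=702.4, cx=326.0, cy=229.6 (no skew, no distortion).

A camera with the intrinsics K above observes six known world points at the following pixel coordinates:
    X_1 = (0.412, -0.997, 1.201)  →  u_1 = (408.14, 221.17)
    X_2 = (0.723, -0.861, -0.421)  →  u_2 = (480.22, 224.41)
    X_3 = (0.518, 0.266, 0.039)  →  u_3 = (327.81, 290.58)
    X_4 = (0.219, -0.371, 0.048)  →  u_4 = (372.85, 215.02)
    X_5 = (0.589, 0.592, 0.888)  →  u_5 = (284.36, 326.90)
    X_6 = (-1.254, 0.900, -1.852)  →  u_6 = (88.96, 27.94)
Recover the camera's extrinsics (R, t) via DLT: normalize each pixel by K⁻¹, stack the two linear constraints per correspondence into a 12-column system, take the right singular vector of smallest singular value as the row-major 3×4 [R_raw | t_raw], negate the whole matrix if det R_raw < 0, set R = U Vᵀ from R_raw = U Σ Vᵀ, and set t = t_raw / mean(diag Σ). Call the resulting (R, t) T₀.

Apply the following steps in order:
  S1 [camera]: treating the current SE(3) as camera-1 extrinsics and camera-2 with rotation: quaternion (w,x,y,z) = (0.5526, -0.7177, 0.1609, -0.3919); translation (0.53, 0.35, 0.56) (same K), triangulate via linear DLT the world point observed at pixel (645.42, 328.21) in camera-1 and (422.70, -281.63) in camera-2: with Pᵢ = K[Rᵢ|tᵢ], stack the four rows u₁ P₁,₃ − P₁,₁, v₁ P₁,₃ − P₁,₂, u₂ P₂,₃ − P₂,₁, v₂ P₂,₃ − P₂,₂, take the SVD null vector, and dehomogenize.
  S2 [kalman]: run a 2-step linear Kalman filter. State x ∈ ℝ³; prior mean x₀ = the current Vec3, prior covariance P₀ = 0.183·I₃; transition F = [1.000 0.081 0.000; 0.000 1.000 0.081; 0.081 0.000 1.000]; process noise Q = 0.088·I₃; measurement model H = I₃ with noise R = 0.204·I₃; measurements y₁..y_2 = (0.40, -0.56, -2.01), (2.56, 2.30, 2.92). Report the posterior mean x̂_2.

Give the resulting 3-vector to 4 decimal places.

result = (1.8217, 0.7992, 0.6900)

source (pnp_recover): camera pose = R=[0.5542 -0.8147 -0.1708; 0.8307 0.5280 0.1766; -0.0537 -0.2398 0.9693], t=(-0.0500, -0.1100, 5.4403)
after S1 (triangulate): (1.6683, -0.8218, -1.5541)
after S2 (kf_track): (1.8217, 0.7992, 0.6900)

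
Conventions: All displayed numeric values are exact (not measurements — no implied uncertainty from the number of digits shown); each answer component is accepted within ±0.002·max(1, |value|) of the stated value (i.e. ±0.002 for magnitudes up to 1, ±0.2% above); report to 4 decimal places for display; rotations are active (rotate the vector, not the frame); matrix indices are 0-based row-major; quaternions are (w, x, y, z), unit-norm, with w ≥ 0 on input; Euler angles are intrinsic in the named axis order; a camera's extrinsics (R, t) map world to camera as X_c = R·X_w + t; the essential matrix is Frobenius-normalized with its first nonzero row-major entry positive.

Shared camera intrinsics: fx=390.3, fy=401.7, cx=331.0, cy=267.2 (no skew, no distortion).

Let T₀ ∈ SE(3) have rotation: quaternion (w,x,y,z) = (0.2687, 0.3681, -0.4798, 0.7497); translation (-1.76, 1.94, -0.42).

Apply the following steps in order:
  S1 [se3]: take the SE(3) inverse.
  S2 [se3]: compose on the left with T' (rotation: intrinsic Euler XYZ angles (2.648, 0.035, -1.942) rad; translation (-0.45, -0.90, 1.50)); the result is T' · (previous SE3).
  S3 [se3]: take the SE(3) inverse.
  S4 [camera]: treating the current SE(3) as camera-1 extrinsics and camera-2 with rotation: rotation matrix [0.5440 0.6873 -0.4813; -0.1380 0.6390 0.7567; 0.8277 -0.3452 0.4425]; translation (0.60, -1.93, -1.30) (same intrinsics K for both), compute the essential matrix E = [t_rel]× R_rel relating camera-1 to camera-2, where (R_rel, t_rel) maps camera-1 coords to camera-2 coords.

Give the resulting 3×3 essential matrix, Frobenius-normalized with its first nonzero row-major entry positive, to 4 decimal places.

matrix = [0.0369 -0.2095 -0.6079; -0.1383 -0.0394 0.3039; 0.4513 0.5135 -0.0695]

after S1 (invert_se3): R=[-0.5846 0.0497 0.8098; -0.7562 -0.3952 -0.5216; 0.2941 -0.9173 0.2686], t=(-0.7851, -0.7833, 2.4099)
after S2 (compose_se3): R=[-0.4820 -0.4181 -0.7700; -0.8687 0.3425 0.3579; 0.1140 0.8414 -0.5283], t=(-0.8106, -2.9430, -0.1534)
after S3 (invert_se3): R=[-0.4820 -0.8687 0.1140; -0.4181 0.3425 0.8414; -0.7700 0.3579 -0.5283], t=(-2.9298, 0.7980, 0.3480)
after S4 (essential): [0.0369 -0.2095 -0.6079; -0.1383 -0.0394 0.3039; 0.4513 0.5135 -0.0695]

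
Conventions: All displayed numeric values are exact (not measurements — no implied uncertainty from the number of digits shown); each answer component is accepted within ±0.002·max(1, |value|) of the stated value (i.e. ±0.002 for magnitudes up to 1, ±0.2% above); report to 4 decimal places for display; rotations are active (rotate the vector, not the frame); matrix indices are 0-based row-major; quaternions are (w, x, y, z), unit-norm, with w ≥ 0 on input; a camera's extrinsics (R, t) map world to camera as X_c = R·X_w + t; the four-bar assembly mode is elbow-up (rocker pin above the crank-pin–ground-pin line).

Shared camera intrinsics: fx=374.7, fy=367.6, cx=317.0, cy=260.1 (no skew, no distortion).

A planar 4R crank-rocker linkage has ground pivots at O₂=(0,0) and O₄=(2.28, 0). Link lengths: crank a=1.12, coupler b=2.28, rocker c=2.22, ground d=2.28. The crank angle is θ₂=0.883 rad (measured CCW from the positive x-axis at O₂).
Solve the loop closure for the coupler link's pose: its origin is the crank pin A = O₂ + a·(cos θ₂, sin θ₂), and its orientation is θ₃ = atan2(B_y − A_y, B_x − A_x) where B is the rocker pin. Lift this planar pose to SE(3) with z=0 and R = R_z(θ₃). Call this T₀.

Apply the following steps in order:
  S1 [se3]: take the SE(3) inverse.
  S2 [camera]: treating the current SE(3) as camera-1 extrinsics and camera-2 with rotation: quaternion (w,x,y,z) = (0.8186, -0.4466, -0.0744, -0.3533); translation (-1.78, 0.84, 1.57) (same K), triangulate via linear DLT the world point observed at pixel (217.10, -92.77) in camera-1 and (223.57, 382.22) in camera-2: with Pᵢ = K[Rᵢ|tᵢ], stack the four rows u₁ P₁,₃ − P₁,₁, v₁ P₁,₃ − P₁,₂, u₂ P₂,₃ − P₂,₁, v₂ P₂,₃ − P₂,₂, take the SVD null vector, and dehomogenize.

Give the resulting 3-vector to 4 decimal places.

result = (1.3899, -0.9616, 1.9563)

source (fourbar_fk): coupler pose = R=[0.8100 -0.5865 0.0000; 0.5865 0.8100 0.0000; 0.0000 0.0000 1.0000], t=(0.7110, 0.8654, 0.0000)
after S1 (invert_se3): R=[0.8100 0.5865 0.0000; -0.5865 0.8100 0.0000; 0.0000 0.0000 1.0000], t=(-1.0834, -0.2839, 0.0000)
after S2 (triangulate): (1.3899, -0.9616, 1.9563)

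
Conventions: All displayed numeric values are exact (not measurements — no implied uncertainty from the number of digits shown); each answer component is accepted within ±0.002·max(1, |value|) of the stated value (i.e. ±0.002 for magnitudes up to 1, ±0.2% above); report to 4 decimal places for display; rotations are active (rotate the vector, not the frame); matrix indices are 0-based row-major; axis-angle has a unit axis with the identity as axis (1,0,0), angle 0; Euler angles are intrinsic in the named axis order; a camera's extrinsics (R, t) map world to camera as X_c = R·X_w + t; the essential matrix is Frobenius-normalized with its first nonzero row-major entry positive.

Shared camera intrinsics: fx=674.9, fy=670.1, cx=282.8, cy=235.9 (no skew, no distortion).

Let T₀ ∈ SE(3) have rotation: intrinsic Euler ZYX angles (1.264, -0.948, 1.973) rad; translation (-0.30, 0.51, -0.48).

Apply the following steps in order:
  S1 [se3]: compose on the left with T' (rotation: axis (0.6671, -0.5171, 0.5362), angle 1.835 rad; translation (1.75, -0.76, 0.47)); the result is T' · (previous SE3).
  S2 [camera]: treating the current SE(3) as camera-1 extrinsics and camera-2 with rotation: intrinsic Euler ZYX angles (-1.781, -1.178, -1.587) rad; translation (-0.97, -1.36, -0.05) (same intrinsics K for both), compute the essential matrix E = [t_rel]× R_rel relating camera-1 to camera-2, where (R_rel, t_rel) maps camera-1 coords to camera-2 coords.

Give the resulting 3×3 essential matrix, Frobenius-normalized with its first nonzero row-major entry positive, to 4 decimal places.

matrix = [0.3245 -0.1520 0.0308; -0.4343 -0.1343 0.5135; 0.3889 -0.3661 0.3390]

after S1 (compose_se3): R=[-0.5159 0.8099 0.2791; -0.7502 -0.5845 0.3092; 0.4135 -0.0499 0.9091], t=(1.1972, -0.2690, 0.2863)
after S2 (essential): [0.3245 -0.1520 0.0308; -0.4343 -0.1343 0.5135; 0.3889 -0.3661 0.3390]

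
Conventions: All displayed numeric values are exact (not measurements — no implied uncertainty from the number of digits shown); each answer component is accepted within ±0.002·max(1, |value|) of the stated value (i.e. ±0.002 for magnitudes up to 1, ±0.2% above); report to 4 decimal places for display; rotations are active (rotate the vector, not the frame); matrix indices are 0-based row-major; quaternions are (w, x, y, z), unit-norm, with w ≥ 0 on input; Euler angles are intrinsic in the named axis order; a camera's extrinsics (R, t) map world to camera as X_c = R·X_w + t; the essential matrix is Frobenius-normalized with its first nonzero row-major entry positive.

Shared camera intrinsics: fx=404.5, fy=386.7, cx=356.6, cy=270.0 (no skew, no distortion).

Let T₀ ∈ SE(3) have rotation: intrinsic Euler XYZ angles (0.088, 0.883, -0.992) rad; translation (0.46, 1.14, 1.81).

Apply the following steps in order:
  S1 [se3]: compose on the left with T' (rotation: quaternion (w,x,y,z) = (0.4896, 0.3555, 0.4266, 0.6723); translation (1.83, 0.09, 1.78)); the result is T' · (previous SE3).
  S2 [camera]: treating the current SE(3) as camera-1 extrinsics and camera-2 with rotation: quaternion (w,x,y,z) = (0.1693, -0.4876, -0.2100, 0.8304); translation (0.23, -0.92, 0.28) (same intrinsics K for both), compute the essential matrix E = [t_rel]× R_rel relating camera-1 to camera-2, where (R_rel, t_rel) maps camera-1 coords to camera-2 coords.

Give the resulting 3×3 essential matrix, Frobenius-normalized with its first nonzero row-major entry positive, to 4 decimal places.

after S1 (compose_se3): R=[-0.2532 -0.8900 0.3792; 0.3472 0.2823 0.8943; -0.9030 0.3581 0.2375], t=(2.9233, 0.7619, 3.5522)
after S2 (essential): [0.4475 -0.1648 -0.5072; 0.0021 0.6746 -0.2011; 0.0802 0.0355 -0.1100]

matrix = [0.4475 -0.1648 -0.5072; 0.0021 0.6746 -0.2011; 0.0802 0.0355 -0.1100]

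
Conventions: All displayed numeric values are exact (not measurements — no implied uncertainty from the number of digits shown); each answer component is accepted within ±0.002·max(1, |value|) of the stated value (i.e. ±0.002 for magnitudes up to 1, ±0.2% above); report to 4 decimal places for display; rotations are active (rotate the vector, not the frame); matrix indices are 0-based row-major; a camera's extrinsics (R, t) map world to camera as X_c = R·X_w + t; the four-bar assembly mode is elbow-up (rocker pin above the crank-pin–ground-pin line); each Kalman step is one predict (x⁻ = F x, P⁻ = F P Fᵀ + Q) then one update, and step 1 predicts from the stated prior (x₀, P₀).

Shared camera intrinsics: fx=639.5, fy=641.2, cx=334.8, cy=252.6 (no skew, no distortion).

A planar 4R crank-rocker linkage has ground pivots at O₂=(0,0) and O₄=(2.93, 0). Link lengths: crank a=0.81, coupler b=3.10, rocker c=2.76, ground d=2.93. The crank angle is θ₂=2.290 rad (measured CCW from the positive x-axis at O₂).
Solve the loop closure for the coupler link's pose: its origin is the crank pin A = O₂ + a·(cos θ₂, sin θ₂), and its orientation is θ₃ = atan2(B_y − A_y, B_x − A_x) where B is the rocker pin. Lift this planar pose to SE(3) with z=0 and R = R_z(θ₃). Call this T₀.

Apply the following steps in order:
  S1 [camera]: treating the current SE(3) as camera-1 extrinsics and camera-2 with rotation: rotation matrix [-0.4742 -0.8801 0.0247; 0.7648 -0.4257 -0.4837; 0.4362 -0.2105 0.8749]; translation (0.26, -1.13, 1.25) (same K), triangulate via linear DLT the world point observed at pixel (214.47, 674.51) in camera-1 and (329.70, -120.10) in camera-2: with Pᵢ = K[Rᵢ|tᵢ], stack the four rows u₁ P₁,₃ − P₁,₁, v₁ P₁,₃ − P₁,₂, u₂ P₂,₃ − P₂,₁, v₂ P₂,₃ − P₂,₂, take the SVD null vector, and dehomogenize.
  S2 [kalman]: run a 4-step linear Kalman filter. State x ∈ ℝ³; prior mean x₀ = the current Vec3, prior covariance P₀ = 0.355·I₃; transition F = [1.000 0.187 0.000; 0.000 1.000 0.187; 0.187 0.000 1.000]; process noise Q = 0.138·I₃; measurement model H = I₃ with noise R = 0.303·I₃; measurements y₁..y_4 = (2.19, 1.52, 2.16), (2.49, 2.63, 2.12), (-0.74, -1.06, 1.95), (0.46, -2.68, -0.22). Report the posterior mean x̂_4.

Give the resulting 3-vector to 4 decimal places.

result = (0.4926, -0.8921, 0.9009)

source (fourbar_fk): coupler pose = R=[0.7790 -0.6270 0.0000; 0.6270 0.7790 0.0000; 0.0000 0.0000 1.0000], t=(-0.5336, 0.6094, 0.0000)
after S1 (triangulate): (0.4299, 0.1302, 1.4899)
after S2 (kf_track): (0.4926, -0.8921, 0.9009)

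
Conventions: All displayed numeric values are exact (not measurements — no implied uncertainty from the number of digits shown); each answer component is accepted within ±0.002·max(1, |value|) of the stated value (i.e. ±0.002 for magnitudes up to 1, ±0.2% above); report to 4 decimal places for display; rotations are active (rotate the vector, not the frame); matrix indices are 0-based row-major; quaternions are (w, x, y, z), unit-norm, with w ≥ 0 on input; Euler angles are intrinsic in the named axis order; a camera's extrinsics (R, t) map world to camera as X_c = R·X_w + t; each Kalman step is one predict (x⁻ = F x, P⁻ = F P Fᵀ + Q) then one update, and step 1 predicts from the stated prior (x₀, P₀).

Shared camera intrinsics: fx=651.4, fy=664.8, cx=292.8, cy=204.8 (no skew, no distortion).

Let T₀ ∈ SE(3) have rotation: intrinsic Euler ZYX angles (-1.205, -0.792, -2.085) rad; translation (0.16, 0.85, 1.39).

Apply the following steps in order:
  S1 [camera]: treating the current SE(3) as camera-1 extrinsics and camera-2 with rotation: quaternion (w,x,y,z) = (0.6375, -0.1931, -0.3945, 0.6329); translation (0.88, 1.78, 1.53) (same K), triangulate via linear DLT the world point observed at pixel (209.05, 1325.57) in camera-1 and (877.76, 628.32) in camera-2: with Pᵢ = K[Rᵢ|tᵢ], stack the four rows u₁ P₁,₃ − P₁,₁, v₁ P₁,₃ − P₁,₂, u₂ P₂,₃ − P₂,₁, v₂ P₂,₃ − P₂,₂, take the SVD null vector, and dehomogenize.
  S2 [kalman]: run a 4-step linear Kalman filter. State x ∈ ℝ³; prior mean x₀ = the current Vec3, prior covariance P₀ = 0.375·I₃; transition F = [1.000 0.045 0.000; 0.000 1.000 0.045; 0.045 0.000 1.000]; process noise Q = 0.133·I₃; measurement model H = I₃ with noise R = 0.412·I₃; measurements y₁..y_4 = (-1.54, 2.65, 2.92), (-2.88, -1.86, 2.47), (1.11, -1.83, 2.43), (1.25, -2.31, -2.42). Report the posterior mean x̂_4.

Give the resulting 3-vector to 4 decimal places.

result = (0.1079, -1.4219, 0.1266)

after S1 (triangulate): (-0.8959, -0.3129, -0.1461)
after S2 (kf_track): (0.1079, -1.4219, 0.1266)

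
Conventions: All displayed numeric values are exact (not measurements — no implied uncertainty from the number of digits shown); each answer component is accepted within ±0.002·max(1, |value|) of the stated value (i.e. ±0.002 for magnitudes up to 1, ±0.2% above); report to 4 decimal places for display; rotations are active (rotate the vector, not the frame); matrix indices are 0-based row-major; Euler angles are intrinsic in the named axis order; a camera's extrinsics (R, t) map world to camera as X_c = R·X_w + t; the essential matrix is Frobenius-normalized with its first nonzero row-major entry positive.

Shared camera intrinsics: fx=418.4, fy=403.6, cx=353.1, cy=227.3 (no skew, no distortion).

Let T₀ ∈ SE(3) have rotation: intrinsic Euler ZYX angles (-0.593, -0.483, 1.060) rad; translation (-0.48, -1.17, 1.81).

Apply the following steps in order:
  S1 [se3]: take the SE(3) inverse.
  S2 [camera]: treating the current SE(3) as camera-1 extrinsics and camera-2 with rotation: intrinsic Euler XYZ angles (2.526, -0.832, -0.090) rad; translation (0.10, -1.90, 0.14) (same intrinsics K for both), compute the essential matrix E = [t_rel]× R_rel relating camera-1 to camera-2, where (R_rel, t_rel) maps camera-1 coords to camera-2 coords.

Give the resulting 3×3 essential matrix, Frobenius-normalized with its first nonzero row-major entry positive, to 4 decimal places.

matrix = [0.4046 -0.2474 0.2354; -0.5047 0.1646 0.2174; 0.0575 0.1448 -0.6052]

after S1 (invert_se3): R=[0.7344 -0.4949 0.4644; -0.0628 0.6318 0.7726; -0.6758 -0.5965 0.4329], t=(-1.0672, -0.6892, -1.8060)
after S2 (essential): [0.4046 -0.2474 0.2354; -0.5047 0.1646 0.2174; 0.0575 0.1448 -0.6052]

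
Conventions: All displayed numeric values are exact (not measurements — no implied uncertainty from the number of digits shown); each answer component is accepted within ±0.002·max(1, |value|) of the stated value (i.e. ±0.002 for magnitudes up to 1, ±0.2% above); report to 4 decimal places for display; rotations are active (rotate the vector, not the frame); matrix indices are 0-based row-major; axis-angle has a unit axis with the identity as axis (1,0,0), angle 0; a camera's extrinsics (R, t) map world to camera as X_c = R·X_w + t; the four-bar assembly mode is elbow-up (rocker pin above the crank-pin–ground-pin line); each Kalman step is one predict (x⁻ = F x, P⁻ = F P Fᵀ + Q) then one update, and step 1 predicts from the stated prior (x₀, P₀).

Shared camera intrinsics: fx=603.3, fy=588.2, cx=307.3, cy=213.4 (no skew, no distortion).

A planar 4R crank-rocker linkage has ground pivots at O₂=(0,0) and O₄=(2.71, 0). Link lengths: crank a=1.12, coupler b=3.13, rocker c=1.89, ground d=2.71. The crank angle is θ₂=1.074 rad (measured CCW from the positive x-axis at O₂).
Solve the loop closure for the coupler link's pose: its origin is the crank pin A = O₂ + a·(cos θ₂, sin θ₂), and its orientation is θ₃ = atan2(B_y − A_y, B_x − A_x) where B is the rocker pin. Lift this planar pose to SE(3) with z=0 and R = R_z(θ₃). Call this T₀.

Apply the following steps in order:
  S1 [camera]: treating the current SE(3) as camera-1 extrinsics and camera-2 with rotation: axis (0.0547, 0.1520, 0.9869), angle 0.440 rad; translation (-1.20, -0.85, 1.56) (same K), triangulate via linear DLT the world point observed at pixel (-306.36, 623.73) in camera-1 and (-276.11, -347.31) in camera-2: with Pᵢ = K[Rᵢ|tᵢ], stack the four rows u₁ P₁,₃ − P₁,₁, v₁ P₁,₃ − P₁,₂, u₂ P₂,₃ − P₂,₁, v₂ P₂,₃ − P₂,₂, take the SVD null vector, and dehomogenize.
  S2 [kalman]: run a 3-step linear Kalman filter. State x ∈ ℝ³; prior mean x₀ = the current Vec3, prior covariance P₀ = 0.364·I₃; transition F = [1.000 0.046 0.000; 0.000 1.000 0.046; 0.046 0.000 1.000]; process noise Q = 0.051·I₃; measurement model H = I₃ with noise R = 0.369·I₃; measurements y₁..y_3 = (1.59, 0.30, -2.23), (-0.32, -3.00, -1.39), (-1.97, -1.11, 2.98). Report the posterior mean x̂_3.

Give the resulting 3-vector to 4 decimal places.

source (fourbar_fk): coupler pose = R=[0.9754 -0.2203 0.0000; 0.2203 0.9754 0.0000; 0.0000 0.0000 1.0000], t=(0.5338, 0.9846, 0.0000)
after S1 (triangulate): (-0.9776, -0.5839, 0.2862)
after S2 (kf_track): (-0.6453, -1.2459, 0.2383)

result = (-0.6453, -1.2459, 0.2383)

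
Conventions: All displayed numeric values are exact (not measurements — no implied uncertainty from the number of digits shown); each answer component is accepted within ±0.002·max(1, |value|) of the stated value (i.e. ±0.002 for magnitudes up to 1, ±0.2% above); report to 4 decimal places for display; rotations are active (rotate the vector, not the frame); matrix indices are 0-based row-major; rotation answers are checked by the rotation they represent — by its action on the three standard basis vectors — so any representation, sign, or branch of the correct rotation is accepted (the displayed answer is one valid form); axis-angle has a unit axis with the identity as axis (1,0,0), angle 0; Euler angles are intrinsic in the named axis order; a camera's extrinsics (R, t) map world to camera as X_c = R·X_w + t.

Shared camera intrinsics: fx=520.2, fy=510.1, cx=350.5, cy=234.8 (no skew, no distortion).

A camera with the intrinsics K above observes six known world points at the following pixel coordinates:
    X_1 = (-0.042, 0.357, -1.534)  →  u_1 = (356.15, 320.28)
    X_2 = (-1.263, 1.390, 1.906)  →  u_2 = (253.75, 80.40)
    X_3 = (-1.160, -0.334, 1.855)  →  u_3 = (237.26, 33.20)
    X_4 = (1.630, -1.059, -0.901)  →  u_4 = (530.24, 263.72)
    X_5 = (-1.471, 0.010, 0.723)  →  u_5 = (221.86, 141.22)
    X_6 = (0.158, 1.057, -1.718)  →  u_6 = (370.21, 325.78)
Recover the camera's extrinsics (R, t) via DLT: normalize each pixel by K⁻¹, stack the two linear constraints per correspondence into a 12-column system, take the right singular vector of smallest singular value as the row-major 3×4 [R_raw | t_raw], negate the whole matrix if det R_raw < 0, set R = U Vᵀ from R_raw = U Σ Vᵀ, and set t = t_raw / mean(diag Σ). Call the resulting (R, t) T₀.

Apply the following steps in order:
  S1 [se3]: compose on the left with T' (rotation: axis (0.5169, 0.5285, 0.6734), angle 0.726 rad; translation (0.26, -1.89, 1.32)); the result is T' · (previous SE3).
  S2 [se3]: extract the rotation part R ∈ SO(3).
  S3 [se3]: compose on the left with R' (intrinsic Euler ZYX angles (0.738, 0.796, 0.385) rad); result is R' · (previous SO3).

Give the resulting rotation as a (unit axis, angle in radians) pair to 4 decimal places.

rotation (axis_angle) = ((0.6773, 0.7155, -0.1710), 2.4514)

source (pnp_recover): camera pose = R=[0.9978 -0.0188 -0.0636; -0.0630 0.0315 -0.9975; 0.0208 0.9993 0.0302], t=(0.0200, -0.4801, 6.0402)
after S1 (compose_se3): R=[0.8463 0.4111 0.3387; 0.4580 -0.2372 -0.8567; -0.2719 0.8802 -0.3890], t=(3.1073, -3.8032, 6.3148)
after S2 (rot_of_se3): [0.8463 0.4111 0.3387; 0.4580 -0.2372 -0.8567; -0.2719 0.8802 -0.3890]
after S3 (compose_so3): [0.0415 0.9672 0.2505; 0.7495 0.1357 -0.6480; -0.6607 0.2146 -0.7193]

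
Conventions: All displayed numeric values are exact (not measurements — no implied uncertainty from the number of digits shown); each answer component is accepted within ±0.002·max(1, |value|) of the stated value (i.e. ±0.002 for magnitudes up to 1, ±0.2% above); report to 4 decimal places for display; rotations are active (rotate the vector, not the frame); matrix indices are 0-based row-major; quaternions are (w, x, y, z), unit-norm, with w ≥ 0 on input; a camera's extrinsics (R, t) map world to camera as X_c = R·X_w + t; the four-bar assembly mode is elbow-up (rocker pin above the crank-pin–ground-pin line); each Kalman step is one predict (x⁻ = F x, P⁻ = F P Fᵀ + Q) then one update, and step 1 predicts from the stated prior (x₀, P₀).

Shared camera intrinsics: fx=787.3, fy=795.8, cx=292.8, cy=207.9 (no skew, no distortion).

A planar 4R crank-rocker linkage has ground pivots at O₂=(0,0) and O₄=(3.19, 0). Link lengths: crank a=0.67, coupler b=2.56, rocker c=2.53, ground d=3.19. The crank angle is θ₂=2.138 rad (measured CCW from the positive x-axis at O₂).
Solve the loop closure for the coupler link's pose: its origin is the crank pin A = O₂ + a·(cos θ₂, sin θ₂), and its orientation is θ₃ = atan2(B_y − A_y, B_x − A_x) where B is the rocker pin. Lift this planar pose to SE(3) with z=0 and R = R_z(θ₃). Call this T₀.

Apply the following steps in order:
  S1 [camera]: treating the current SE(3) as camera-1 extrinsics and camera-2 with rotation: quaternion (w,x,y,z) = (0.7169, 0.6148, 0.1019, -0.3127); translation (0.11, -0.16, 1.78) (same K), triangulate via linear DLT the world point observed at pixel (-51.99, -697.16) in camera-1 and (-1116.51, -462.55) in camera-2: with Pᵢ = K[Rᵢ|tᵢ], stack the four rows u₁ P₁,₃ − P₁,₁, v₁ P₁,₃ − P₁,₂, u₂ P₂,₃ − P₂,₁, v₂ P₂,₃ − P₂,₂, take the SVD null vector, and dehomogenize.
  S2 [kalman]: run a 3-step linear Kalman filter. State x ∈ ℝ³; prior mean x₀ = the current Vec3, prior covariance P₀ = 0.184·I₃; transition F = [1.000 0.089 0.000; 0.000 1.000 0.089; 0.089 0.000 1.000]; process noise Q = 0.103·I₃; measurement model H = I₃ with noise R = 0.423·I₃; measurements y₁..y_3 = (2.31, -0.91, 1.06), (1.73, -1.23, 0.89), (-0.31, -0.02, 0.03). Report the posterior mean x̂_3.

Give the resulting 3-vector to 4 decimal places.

result = (0.0526, -0.7073, 0.8294)

source (fourbar_fk): coupler pose = R=[0.8122 -0.5834 0.0000; 0.5834 0.8122 0.0000; 0.0000 0.0000 1.0000], t=(-0.3600, 0.5651, 0.0000)
after S1 (triangulate): (-1.9552, -1.9264, 1.8818)
after S2 (kf_track): (0.0526, -0.7073, 0.8294)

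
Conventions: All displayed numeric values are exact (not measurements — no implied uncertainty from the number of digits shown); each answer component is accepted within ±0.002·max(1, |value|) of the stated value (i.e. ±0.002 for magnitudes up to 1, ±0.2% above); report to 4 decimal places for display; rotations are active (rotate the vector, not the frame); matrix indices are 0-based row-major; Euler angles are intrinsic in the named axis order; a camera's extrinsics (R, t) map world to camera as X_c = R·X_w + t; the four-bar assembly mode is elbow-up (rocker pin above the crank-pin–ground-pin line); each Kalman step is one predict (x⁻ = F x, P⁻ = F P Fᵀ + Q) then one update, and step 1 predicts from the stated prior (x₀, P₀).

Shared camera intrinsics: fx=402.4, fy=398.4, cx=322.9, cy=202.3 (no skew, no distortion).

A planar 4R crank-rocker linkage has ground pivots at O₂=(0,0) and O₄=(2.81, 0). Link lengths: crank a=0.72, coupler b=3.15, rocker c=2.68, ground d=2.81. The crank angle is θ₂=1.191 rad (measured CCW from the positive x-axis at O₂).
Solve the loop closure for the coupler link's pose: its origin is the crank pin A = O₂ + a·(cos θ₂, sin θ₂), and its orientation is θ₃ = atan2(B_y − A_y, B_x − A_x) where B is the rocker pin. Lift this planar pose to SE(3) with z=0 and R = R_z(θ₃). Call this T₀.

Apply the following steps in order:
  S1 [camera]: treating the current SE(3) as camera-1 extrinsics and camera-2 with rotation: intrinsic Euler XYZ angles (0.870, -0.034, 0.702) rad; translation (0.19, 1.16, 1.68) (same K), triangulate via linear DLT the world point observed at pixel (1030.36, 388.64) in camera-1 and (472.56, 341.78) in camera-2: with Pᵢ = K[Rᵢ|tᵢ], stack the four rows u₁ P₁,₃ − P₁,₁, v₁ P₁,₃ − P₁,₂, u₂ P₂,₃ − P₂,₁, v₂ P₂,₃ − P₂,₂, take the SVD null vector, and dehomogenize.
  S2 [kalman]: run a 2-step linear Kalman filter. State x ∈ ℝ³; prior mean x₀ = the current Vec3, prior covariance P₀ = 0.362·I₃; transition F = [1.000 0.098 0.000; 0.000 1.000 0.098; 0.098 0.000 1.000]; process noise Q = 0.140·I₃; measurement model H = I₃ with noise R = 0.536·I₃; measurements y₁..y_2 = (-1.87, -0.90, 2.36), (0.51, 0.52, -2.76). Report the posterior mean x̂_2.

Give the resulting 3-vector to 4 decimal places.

result = (-0.4041, -0.1792, -0.4335)

source (fourbar_fk): coupler pose = R=[0.7703 -0.6377 0.0000; 0.6377 0.7703 0.0000; 0.0000 0.0000 1.0000], t=(0.2669, 0.6687, 0.0000)
after S1 (triangulate): (-0.0069, -0.6327, 0.3783)
after S2 (kf_track): (-0.4041, -0.1792, -0.4335)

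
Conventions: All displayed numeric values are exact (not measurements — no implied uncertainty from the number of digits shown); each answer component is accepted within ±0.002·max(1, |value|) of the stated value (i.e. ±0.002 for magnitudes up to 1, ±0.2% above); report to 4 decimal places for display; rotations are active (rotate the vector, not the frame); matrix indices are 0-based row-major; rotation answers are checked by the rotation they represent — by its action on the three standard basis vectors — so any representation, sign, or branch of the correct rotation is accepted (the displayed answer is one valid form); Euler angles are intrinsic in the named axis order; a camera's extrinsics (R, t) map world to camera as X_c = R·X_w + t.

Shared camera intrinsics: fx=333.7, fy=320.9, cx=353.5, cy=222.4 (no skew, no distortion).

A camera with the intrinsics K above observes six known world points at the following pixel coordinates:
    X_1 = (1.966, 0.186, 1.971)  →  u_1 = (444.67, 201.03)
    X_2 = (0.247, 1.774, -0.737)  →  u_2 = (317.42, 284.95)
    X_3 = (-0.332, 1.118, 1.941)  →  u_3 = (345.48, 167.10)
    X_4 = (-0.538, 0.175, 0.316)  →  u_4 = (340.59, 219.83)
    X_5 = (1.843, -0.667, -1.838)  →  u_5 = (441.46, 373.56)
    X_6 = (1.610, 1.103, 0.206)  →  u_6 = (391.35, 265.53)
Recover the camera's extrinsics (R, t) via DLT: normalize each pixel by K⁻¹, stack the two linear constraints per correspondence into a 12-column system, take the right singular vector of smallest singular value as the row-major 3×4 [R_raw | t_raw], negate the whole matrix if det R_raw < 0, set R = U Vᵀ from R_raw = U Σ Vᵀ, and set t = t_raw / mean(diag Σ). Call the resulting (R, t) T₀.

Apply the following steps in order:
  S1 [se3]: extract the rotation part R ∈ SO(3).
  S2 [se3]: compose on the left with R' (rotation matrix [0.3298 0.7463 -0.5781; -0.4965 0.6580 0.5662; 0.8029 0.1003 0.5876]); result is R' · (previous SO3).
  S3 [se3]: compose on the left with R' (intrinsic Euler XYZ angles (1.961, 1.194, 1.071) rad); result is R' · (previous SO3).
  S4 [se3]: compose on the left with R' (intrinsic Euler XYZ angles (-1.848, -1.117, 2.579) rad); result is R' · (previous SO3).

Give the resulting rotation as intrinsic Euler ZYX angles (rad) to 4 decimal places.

source (pnp_recover): camera pose = R=[0.7820 -0.5651 0.2629; 0.4062 0.1422 -0.9026; 0.4727 0.8127 0.3408], t=(0.2000, 0.4300, 6.1212)
after S1 (rot_of_se3): [0.7820 -0.5651 0.2629; 0.4062 0.1422 -0.9026; 0.4727 0.8127 0.3408]
after S2 (compose_so3): [0.2879 -0.5501 -0.7839; 0.1466 0.8343 -0.5315; 0.9464 0.0381 0.3208]
after S3 (compose_so3): [0.8834 -0.3310 0.3317; -0.4369 -0.8378 0.3275; 0.1695 -0.4343 -0.8847]
after S4 (compose_so3): [-0.3778 0.7089 0.5956; -0.6032 0.2996 -0.7392; -0.7025 -0.6385 0.3144]

rotation (euler_zyx) = (-2.1303, 0.7789, -1.1132)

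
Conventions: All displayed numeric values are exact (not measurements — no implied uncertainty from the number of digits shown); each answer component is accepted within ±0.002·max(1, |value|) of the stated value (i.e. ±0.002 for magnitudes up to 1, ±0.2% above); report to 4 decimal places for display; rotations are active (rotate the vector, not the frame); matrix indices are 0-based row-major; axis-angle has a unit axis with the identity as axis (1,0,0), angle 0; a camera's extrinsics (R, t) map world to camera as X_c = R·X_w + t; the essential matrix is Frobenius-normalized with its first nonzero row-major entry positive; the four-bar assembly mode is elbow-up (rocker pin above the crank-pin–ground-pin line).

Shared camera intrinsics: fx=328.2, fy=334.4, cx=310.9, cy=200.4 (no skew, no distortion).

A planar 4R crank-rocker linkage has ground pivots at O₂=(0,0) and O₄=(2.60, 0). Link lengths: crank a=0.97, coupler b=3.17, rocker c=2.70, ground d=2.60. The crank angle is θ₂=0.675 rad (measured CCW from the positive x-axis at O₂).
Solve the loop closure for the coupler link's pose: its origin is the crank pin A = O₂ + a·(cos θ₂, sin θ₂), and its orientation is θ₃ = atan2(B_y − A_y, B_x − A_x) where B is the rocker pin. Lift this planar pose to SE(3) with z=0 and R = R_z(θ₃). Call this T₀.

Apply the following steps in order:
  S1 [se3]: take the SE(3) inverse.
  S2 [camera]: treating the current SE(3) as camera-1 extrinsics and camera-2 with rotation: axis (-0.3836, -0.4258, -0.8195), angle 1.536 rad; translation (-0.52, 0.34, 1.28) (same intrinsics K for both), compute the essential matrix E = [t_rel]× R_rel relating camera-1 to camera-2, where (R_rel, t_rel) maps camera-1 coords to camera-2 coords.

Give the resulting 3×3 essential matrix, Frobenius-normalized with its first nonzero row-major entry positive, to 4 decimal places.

matrix = [0.2559 -0.4038 -0.5148; 0.4917 0.4881 -0.1405; -0.0200 0.0552 0.0561]

source (fourbar_fk): coupler pose = R=[0.7687 -0.6397 0.0000; 0.6397 0.7687 0.0000; 0.0000 0.0000 1.0000], t=(0.7573, 0.6062, 0.0000)
after S1 (invert_se3): R=[0.7687 0.6397 0.0000; -0.6397 0.7687 0.0000; 0.0000 0.0000 1.0000], t=(-0.9698, 0.0185, 0.0000)
after S2 (essential): [0.2559 -0.4038 -0.5148; 0.4917 0.4881 -0.1405; -0.0200 0.0552 0.0561]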